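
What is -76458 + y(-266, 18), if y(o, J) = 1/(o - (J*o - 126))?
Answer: -355376783/4648 ≈ -76458.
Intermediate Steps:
y(o, J) = 1/(126 + o - J*o) (y(o, J) = 1/(o - (-126 + J*o)) = 1/(o + (126 - J*o)) = 1/(126 + o - J*o))
-76458 + y(-266, 18) = -76458 + 1/(126 - 266 - 1*18*(-266)) = -76458 + 1/(126 - 266 + 4788) = -76458 + 1/4648 = -355376783/4648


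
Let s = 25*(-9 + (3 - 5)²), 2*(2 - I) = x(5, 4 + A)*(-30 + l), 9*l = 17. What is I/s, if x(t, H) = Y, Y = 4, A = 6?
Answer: -524/1125 ≈ -0.46578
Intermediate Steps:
l = 17/9 (l = (⅑)*17 = 17/9 ≈ 1.8889)
x(t, H) = 4
I = 524/9 (I = 2 - 2*(-30 + 17/9) = 2 - 2*(-253)/9 = 2 - ½*(-1012/9) = 2 + 506/9 = 524/9 ≈ 58.222)
s = -125 (s = 25*(-9 + (-2)²) = 25*(-9 + 4) = 25*(-5) = -125)
I/s = (524/9)/(-125) = (524/9)*(-1/125) = -524/1125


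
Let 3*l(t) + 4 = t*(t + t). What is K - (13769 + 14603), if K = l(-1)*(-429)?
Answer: -28086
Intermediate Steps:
l(t) = -4/3 + 2*t²/3 (l(t) = -4/3 + (t*(t + t))/3 = -4/3 + (t*(2*t))/3 = -4/3 + (2*t²)/3 = -4/3 + 2*t²/3)
K = 286 (K = (-4/3 + (⅔)*(-1)²)*(-429) = (-4/3 + (⅔)*1)*(-429) = (-4/3 + ⅔)*(-429) = -⅔*(-429) = 286)
K - (13769 + 14603) = 286 - (13769 + 14603) = 286 - 1*28372 = 286 - 28372 = -28086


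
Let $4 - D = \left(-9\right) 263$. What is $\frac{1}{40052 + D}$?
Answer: $\frac{1}{42423} \approx 2.3572 \cdot 10^{-5}$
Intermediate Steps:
$D = 2371$ ($D = 4 - \left(-9\right) 263 = 4 - -2367 = 4 + 2367 = 2371$)
$\frac{1}{40052 + D} = \frac{1}{40052 + 2371} = \frac{1}{42423}$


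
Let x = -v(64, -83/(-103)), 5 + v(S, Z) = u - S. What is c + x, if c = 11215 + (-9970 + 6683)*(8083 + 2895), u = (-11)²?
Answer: -36073523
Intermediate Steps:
u = 121
v(S, Z) = 116 - S (v(S, Z) = -5 + (121 - S) = 116 - S)
x = -52 (x = -(116 - 1*64) = -(116 - 64) = -1*52 = -52)
c = -36073471 (c = 11215 - 3287*10978 = 11215 - 36084686 = -36073471)
c + x = -36073471 - 52 = -36073523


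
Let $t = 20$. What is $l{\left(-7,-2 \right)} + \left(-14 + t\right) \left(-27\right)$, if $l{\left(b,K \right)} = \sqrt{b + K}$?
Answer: $-162 + 3 i \approx -162.0 + 3.0 i$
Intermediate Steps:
$l{\left(b,K \right)} = \sqrt{K + b}$
$l{\left(-7,-2 \right)} + \left(-14 + t\right) \left(-27\right) = \sqrt{-2 - 7} + \left(-14 + 20\right) \left(-27\right) = \sqrt{-9} + 6 \left(-27\right) = 3 i - 162 = -162 + 3 i$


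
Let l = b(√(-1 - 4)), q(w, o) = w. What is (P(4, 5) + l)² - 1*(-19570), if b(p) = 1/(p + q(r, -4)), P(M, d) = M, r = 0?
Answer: 97929/5 - 8*I*√5/5 ≈ 19586.0 - 3.5777*I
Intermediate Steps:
b(p) = 1/p (b(p) = 1/(p + 0) = 1/p)
l = -I*√5/5 (l = 1/(√(-1 - 4)) = 1/(√(-5)) = 1/(I*√5) = -I*√5/5 ≈ -0.44721*I)
(P(4, 5) + l)² - 1*(-19570) = (4 - I*√5/5)² - 1*(-19570) = (4 - I*√5/5)² + 19570 = 19570 + (4 - I*√5/5)²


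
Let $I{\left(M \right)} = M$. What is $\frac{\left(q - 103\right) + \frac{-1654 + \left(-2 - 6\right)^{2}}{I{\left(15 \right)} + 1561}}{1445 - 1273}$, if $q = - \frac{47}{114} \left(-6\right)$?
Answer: $- \frac{1520185}{2575184} \approx -0.59032$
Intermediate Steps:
$q = \frac{47}{19}$ ($q = \left(-47\right) \frac{1}{114} \left(-6\right) = \left(- \frac{47}{114}\right) \left(-6\right) = \frac{47}{19} \approx 2.4737$)
$\frac{\left(q - 103\right) + \frac{-1654 + \left(-2 - 6\right)^{2}}{I{\left(15 \right)} + 1561}}{1445 - 1273} = \frac{\left(\frac{47}{19} - 103\right) + \frac{-1654 + \left(-2 - 6\right)^{2}}{15 + 1561}}{1445 - 1273} = \frac{- \frac{1910}{19} + \frac{-1654 + \left(-8\right)^{2}}{1576}}{172} = \left(- \frac{1910}{19} + \left(-1654 + 64\right) \frac{1}{1576}\right) \frac{1}{172} = \left(- \frac{1910}{19} - \frac{795}{788}\right) \frac{1}{172} = \left(- \frac{1520185}{14972}\right) \frac{1}{172} = - \frac{1520185}{2575184}$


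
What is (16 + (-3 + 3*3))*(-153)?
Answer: -3366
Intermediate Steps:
(16 + (-3 + 3*3))*(-153) = (16 + (-3 + 9))*(-153) = (16 + 6)*(-153) = 22*(-153) = -3366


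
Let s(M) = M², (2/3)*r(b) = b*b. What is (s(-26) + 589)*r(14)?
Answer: 371910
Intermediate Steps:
r(b) = 3*b²/2 (r(b) = 3*(b*b)/2 = 3*b²/2)
(s(-26) + 589)*r(14) = ((-26)² + 589)*((3/2)*14²) = (676 + 589)*((3/2)*196) = 1265*294 = 371910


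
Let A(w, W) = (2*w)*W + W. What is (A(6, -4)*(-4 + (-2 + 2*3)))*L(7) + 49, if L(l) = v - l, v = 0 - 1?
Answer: 49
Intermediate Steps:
v = -1
A(w, W) = W + 2*W*w (A(w, W) = 2*W*w + W = W + 2*W*w)
L(l) = -1 - l
(A(6, -4)*(-4 + (-2 + 2*3)))*L(7) + 49 = ((-4*(1 + 2*6))*(-4 + (-2 + 2*3)))*(-1 - 1*7) + 49 = ((-4*(1 + 12))*(-4 + (-2 + 6)))*(-1 - 7) + 49 = ((-4*13)*(-4 + 4))*(-8) + 49 = -52*0*(-8) + 49 = 0*(-8) + 49 = 0 + 49 = 49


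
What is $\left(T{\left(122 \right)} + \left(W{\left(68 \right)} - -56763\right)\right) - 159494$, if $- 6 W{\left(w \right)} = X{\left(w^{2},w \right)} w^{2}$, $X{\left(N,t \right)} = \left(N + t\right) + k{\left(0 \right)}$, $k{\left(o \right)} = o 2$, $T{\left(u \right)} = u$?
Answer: $-3718577$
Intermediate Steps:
$k{\left(o \right)} = 2 o$
$X{\left(N,t \right)} = N + t$ ($X{\left(N,t \right)} = \left(N + t\right) + 2 \cdot 0 = \left(N + t\right) + 0 = N + t$)
$W{\left(w \right)} = - \frac{w^{2} \left(w + w^{2}\right)}{6}$ ($W{\left(w \right)} = - \frac{\left(w^{2} + w\right) w^{2}}{6} = - \frac{\left(w + w^{2}\right) w^{2}}{6} = - \frac{w^{2} \left(w + w^{2}\right)}{6}$)
$\left(T{\left(122 \right)} + \left(W{\left(68 \right)} - -56763\right)\right) - 159494 = \left(122 + \left(\frac{68^{3} \left(-1 - 68\right)}{6} - -56763\right)\right) - 159494 = \left(122 + \left(\frac{1}{6} \cdot 314432 \left(-1 - 68\right) + 56763\right)\right) - 159494 = \left(122 + \left(\frac{1}{6} \cdot 314432 \left(-69\right) + 56763\right)\right) - 159494 = \left(122 + \left(-3615968 + 56763\right)\right) - 159494 = \left(122 - 3559205\right) - 159494 = -3559083 - 159494 = -3718577$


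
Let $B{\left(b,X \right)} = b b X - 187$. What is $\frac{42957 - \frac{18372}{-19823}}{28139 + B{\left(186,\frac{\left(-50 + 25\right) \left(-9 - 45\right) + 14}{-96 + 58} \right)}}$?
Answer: $- \frac{16179544677}{457185461032} \approx -0.035389$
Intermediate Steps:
$B{\left(b,X \right)} = -187 + X b^{2}$ ($B{\left(b,X \right)} = b^{2} X - 187 = X b^{2} - 187 = -187 + X b^{2}$)
$\frac{42957 - \frac{18372}{-19823}}{28139 + B{\left(186,\frac{\left(-50 + 25\right) \left(-9 - 45\right) + 14}{-96 + 58} \right)}} = \frac{42957 - \frac{18372}{-19823}}{28139 + \left(-187 + \frac{\left(-50 + 25\right) \left(-9 - 45\right) + 14}{-96 + 58} \cdot 186^{2}\right)} = \frac{42957 - - \frac{18372}{19823}}{28139 + \left(-187 + \frac{\left(-25\right) \left(-54\right) + 14}{-38} \cdot 34596\right)} = \frac{42957 + \frac{18372}{19823}}{28139 + \left(-187 + \left(1350 + 14\right) \left(- \frac{1}{38}\right) 34596\right)} = \frac{851554983}{19823 \left(28139 + \left(-187 + 1364 \left(- \frac{1}{38}\right) 34596\right)\right)} = \frac{851554983}{19823 \left(28139 - \frac{23598025}{19}\right)} = \frac{851554983}{19823 \left(- \frac{23063384}{19}\right)} = \frac{851554983}{19823} \left(- \frac{19}{23063384}\right) = - \frac{16179544677}{457185461032}$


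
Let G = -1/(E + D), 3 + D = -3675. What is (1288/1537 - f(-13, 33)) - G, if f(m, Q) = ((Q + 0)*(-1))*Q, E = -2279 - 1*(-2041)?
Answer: 6559615659/6018892 ≈ 1089.8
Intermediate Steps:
E = -238 (E = -2279 + 2041 = -238)
D = -3678 (D = -3 - 3675 = -3678)
f(m, Q) = -Q**2 (f(m, Q) = (Q*(-1))*Q = (-Q)*Q = -Q**2)
G = 1/3916 (G = -1/(-238 - 3678) = -1/(-3916) = -1*(-1/3916) = 1/3916 ≈ 0.00025536)
(1288/1537 - f(-13, 33)) - G = (1288/1537 - (-1)*33**2) - 1*1/3916 = (1288*(1/1537) - (-1)*1089) - 1/3916 = (1288/1537 - 1*(-1089)) - 1/3916 = (1288/1537 + 1089) - 1/3916 = 1675081/1537 - 1/3916 = 6559615659/6018892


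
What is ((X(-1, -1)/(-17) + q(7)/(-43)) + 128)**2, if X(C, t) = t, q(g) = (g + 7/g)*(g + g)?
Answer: 8410173849/534361 ≈ 15739.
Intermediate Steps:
q(g) = 2*g*(g + 7/g) (q(g) = (g + 7/g)*(2*g) = 2*g*(g + 7/g))
((X(-1, -1)/(-17) + q(7)/(-43)) + 128)**2 = ((-1/(-17) + (14 + 2*7**2)/(-43)) + 128)**2 = ((-1*(-1/17) + (14 + 2*49)*(-1/43)) + 128)**2 = ((1/17 + (14 + 98)*(-1/43)) + 128)**2 = ((1/17 + 112*(-1/43)) + 128)**2 = ((1/17 - 112/43) + 128)**2 = (-1861/731 + 128)**2 = (91707/731)**2 = 8410173849/534361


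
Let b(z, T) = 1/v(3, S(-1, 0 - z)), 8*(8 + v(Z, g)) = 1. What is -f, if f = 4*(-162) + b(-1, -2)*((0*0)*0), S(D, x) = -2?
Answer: 648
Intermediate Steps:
v(Z, g) = -63/8 (v(Z, g) = -8 + (1/8)*1 = -8 + 1/8 = -63/8)
b(z, T) = -8/63 (b(z, T) = 1/(-63/8) = -8/63)
f = -648 (f = 4*(-162) - 8*0*0*0/63 = -648 - 0*0 = -648 - 8/63*0 = -648 + 0 = -648)
-f = -1*(-648) = 648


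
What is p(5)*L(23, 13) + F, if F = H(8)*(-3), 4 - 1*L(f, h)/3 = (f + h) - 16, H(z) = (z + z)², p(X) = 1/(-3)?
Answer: -752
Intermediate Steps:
p(X) = -⅓
H(z) = 4*z² (H(z) = (2*z)² = 4*z²)
L(f, h) = 60 - 3*f - 3*h (L(f, h) = 12 - 3*((f + h) - 16) = 12 - 3*(-16 + f + h) = 12 + (48 - 3*f - 3*h) = 60 - 3*f - 3*h)
F = -768 (F = (4*8²)*(-3) = (4*64)*(-3) = 256*(-3) = -768)
p(5)*L(23, 13) + F = -(60 - 3*23 - 3*13)/3 - 768 = -(60 - 69 - 39)/3 - 768 = -⅓*(-48) - 768 = 16 - 768 = -752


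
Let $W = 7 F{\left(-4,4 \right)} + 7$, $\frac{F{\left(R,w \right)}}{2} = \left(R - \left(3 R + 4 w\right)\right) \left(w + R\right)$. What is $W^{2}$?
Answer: $49$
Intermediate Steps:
$F{\left(R,w \right)} = 2 \left(R + w\right) \left(- 4 w - 2 R\right)$ ($F{\left(R,w \right)} = 2 \left(R - \left(3 R + 4 w\right)\right) \left(w + R\right) = 2 \left(R - \left(3 R + 4 w\right)\right) \left(R + w\right) = 2 \left(- 4 w - 2 R\right) \left(R + w\right) = 2 \left(R + w\right) \left(- 4 w - 2 R\right)$)
$W = 7$ ($W = 7 \left(- 8 \cdot 4^{2} - 4 \left(-4\right)^{2} - \left(-48\right) 4\right) + 7 = 7 \left(\left(-8\right) 16 - 64 + 192\right) + 7 = 7 \left(-128 - 64 + 192\right) + 7 = 7 \cdot 0 + 7 = 0 + 7 = 7$)
$W^{2} = 7^{2} = 49$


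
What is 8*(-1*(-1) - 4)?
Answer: -24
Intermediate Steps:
8*(-1*(-1) - 4) = 8*(1 - 4) = 8*(-3) = -24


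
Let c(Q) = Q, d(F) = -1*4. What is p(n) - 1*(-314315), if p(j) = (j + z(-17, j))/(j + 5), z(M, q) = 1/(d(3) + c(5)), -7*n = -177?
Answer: 16658741/53 ≈ 3.1432e+5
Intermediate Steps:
n = 177/7 (n = -1/7*(-177) = 177/7 ≈ 25.286)
d(F) = -4
z(M, q) = 1 (z(M, q) = 1/(-4 + 5) = 1/1 = 1)
p(j) = (1 + j)/(5 + j) (p(j) = (j + 1)/(j + 5) = (1 + j)/(5 + j))
p(n) - 1*(-314315) = (1 + 177/7)/(5 + 177/7) - 1*(-314315) = (184/7)/(212/7) + 314315 = (7/212)*(184/7) + 314315 = 46/53 + 314315 = 16658741/53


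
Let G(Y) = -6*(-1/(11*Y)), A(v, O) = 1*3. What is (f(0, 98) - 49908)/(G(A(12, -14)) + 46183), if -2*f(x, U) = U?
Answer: -549527/508015 ≈ -1.0817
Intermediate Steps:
A(v, O) = 3
f(x, U) = -U/2
G(Y) = 6/(11*Y) (G(Y) = -(-6)/(11*Y) = 6/(11*Y))
(f(0, 98) - 49908)/(G(A(12, -14)) + 46183) = (-1/2*98 - 49908)/((6/11)/3 + 46183) = (-49 - 49908)/((6/11)*(1/3) + 46183) = -49957/(2/11 + 46183) = -49957/508015/11 = -49957*11/508015 = -549527/508015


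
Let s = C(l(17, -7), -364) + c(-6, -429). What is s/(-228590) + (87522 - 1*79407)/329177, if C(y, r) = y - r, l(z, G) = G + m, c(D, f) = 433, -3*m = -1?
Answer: 4784544883/225739711290 ≈ 0.021195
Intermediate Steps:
m = ⅓ (m = -⅓*(-1) = ⅓ ≈ 0.33333)
l(z, G) = ⅓ + G (l(z, G) = G + ⅓ = ⅓ + G)
s = 2371/3 (s = ((⅓ - 7) - 1*(-364)) + 433 = (-20/3 + 364) + 433 = 1072/3 + 433 = 2371/3 ≈ 790.33)
s/(-228590) + (87522 - 1*79407)/329177 = (2371/3)/(-228590) + (87522 - 1*79407)/329177 = (2371/3)*(-1/228590) + (87522 - 79407)*(1/329177) = -2371/685770 + 8115*(1/329177) = -2371/685770 + 8115/329177 = 4784544883/225739711290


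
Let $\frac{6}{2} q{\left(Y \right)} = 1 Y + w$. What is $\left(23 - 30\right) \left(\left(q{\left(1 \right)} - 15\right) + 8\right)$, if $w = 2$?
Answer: $42$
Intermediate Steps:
$q{\left(Y \right)} = \frac{2}{3} + \frac{Y}{3}$ ($q{\left(Y \right)} = \frac{1 Y + 2}{3} = \frac{Y + 2}{3} = \frac{2 + Y}{3} = \frac{2}{3} + \frac{Y}{3}$)
$\left(23 - 30\right) \left(\left(q{\left(1 \right)} - 15\right) + 8\right) = \left(23 - 30\right) \left(\left(\left(\frac{2}{3} + \frac{1}{3} \cdot 1\right) - 15\right) + 8\right) = - 7 \left(\left(\left(\frac{2}{3} + \frac{1}{3}\right) - 15\right) + 8\right) = - 7 \left(\left(1 - 15\right) + 8\right) = - 7 \left(-14 + 8\right) = \left(-7\right) \left(-6\right) = 42$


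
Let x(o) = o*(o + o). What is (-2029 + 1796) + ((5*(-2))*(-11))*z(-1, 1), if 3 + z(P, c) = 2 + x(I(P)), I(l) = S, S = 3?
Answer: 1637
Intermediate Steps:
I(l) = 3
x(o) = 2*o² (x(o) = o*(2*o) = 2*o²)
z(P, c) = 17 (z(P, c) = -3 + (2 + 2*3²) = -3 + (2 + 2*9) = -3 + (2 + 18) = -3 + 20 = 17)
(-2029 + 1796) + ((5*(-2))*(-11))*z(-1, 1) = (-2029 + 1796) + ((5*(-2))*(-11))*17 = -233 - 10*(-11)*17 = -233 + 110*17 = -233 + 1870 = 1637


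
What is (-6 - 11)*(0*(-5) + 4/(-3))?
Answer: 68/3 ≈ 22.667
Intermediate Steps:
(-6 - 11)*(0*(-5) + 4/(-3)) = -17*(0 + 4*(-1/3)) = -17*(0 - 4/3) = -17*(-4/3) = 68/3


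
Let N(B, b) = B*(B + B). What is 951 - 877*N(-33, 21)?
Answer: -1909155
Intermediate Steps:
N(B, b) = 2*B² (N(B, b) = B*(2*B) = 2*B²)
951 - 877*N(-33, 21) = 951 - 1754*(-33)² = 951 - 1754*1089 = 951 - 877*2178 = 951 - 1910106 = -1909155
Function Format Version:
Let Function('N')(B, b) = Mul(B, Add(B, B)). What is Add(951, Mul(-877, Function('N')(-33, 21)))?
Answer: -1909155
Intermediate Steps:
Function('N')(B, b) = Mul(2, Pow(B, 2)) (Function('N')(B, b) = Mul(B, Mul(2, B)) = Mul(2, Pow(B, 2)))
Add(951, Mul(-877, Function('N')(-33, 21))) = Add(951, Mul(-877, Mul(2, Pow(-33, 2)))) = Add(951, Mul(-877, Mul(2, 1089))) = Add(951, Mul(-877, 2178)) = Add(951, -1910106) = -1909155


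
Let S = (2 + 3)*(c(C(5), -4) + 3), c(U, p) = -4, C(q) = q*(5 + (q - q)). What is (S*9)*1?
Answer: -45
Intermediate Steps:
C(q) = 5*q (C(q) = q*(5 + 0) = q*5 = 5*q)
S = -5 (S = (2 + 3)*(-4 + 3) = 5*(-1) = -5)
(S*9)*1 = -5*9*1 = -45*1 = -45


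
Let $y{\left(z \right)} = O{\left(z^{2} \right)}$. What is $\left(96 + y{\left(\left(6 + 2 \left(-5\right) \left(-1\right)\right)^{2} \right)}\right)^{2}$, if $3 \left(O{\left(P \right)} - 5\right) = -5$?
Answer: $\frac{88804}{9} \approx 9867.1$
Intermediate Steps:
$O{\left(P \right)} = \frac{10}{3}$ ($O{\left(P \right)} = 5 + \frac{1}{3} \left(-5\right) = 5 - \frac{5}{3} = \frac{10}{3}$)
$y{\left(z \right)} = \frac{10}{3}$
$\left(96 + y{\left(\left(6 + 2 \left(-5\right) \left(-1\right)\right)^{2} \right)}\right)^{2} = \left(96 + \frac{10}{3}\right)^{2} = \left(\frac{298}{3}\right)^{2} = \frac{88804}{9}$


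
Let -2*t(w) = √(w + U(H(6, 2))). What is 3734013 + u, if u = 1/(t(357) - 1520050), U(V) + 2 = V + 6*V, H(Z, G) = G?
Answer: 34510524856660199003/9242208009631 + 6*√41/9242208009631 ≈ 3.7340e+6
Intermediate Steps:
U(V) = -2 + 7*V (U(V) = -2 + (V + 6*V) = -2 + 7*V)
t(w) = -√(12 + w)/2 (t(w) = -√(w + (-2 + 7*2))/2 = -√(w + (-2 + 14))/2 = -√(w + 12)/2 = -√(12 + w)/2)
u = 1/(-1520050 - 3*√41/2) (u = 1/(-√(12 + 357)/2 - 1520050) = 1/(-3*√41/2 - 1520050) = 1/(-1520050 - 3*√41/2) ≈ -6.5787e-7)
3734013 + u = 3734013 + (-6080200/9242208009631 + 6*√41/9242208009631) = 34510524856660199003/9242208009631 + 6*√41/9242208009631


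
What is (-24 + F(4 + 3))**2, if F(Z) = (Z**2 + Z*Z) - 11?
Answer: 3969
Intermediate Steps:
F(Z) = -11 + 2*Z**2 (F(Z) = (Z**2 + Z**2) - 11 = 2*Z**2 - 11 = -11 + 2*Z**2)
(-24 + F(4 + 3))**2 = (-24 + (-11 + 2*(4 + 3)**2))**2 = (-24 + (-11 + 2*7**2))**2 = (-24 + (-11 + 2*49))**2 = (-24 + (-11 + 98))**2 = (-24 + 87)**2 = 63**2 = 3969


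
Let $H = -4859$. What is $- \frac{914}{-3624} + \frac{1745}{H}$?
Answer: $- \frac{941377}{8804508} \approx -0.10692$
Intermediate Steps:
$- \frac{914}{-3624} + \frac{1745}{H} = - \frac{914}{-3624} + \frac{1745}{-4859} = \left(-914\right) \left(- \frac{1}{3624}\right) + 1745 \left(- \frac{1}{4859}\right) = \frac{457}{1812} - \frac{1745}{4859} = - \frac{941377}{8804508}$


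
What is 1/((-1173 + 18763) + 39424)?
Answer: 1/57014 ≈ 1.7540e-5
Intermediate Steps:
1/((-1173 + 18763) + 39424) = 1/(17590 + 39424) = 1/57014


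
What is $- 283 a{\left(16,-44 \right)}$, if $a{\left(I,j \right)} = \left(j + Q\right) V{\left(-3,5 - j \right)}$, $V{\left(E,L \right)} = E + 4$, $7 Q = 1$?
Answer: $\frac{86881}{7} \approx 12412.0$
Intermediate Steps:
$Q = \frac{1}{7}$ ($Q = \frac{1}{7} \cdot 1 = \frac{1}{7} \approx 0.14286$)
$V{\left(E,L \right)} = 4 + E$
$a{\left(I,j \right)} = \frac{1}{7} + j$ ($a{\left(I,j \right)} = \left(j + \frac{1}{7}\right) \left(4 - 3\right) = \left(\frac{1}{7} + j\right) 1 = \frac{1}{7} + j$)
$- 283 a{\left(16,-44 \right)} = - 283 \left(\frac{1}{7} - 44\right) = \left(-283\right) \left(- \frac{307}{7}\right) = \frac{86881}{7}$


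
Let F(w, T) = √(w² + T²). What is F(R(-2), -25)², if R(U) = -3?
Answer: 634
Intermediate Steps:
F(w, T) = √(T² + w²)
F(R(-2), -25)² = (√((-25)² + (-3)²))² = (√(625 + 9))² = (√634)² = 634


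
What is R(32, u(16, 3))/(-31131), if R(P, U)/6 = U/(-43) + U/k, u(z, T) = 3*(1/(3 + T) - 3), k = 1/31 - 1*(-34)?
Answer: 4726/470752605 ≈ 1.0039e-5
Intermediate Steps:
k = 1055/31 (k = 1/31 + 34 = 1055/31 ≈ 34.032)
u(z, T) = -9 + 3/(3 + T) (u(z, T) = 3*(-3 + 1/(3 + T)) = -9 + 3/(3 + T))
R(P, U) = 1668*U/45365 (R(P, U) = 6*(U/(-43) + U/(1055/31)) = 6*(U*(-1/43) + U*(31/1055)) = 6*(-U/43 + 31*U/1055) = 6*(278*U/45365) = 1668*U/45365)
R(32, u(16, 3))/(-31131) = (1668*(3*(-8 - 3*3)/(3 + 3))/45365)/(-31131) = (1668*(3*(-8 - 9)/6)/45365)*(-1/31131) = (1668*(3*(1/6)*(-17))/45365)*(-1/31131) = ((1668/45365)*(-17/2))*(-1/31131) = -14178/45365*(-1/31131) = 4726/470752605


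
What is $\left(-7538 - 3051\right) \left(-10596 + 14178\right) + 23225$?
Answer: $-37906573$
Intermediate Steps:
$\left(-7538 - 3051\right) \left(-10596 + 14178\right) + 23225 = \left(-10589\right) 3582 + 23225 = -37929798 + 23225 = -37906573$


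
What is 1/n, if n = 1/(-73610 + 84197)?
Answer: 10587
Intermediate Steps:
n = 1/10587 ≈ 9.4455e-5
1/n = 1/(1/10587) = 10587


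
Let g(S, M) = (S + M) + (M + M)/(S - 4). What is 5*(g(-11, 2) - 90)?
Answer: -1489/3 ≈ -496.33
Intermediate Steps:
g(S, M) = M + S + 2*M/(-4 + S) (g(S, M) = (M + S) + (2*M)/(-4 + S) = (M + S) + 2*M/(-4 + S) = M + S + 2*M/(-4 + S))
5*(g(-11, 2) - 90) = 5*(((-11)**2 - 4*(-11) - 2*2 + 2*(-11))/(-4 - 11) - 90) = 5*((121 + 44 - 4 - 22)/(-15) - 90) = 5*(-1/15*139 - 90) = 5*(-139/15 - 90) = 5*(-1489/15) = -1489/3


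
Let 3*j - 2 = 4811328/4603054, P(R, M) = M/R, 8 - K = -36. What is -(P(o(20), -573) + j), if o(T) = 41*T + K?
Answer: -233245271/662839776 ≈ -0.35189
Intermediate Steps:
K = 44 (K = 8 - 1*(-36) = 8 + 36 = 44)
o(T) = 44 + 41*T (o(T) = 41*T + 44 = 44 + 41*T)
j = 7008718/6904581 (j = 2/3 + (4811328/4603054)/3 = 2/3 + (4811328*(1/4603054))/3 = 2/3 + (1/3)*(2405664/2301527) = 2/3 + 801888/2301527 = 7008718/6904581 ≈ 1.0151)
-(P(o(20), -573) + j) = -(-573/(44 + 41*20) + 7008718/6904581) = -(-573/(44 + 820) + 7008718/6904581) = -(-573/864 + 7008718/6904581) = -(-573*1/864 + 7008718/6904581) = -(-191/288 + 7008718/6904581) = -1*233245271/662839776 = -233245271/662839776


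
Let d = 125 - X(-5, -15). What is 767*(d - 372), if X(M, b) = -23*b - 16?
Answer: -441792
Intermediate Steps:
X(M, b) = -16 - 23*b
d = -204 (d = 125 - (-16 - 23*(-15)) = 125 - (-16 + 345) = 125 - 1*329 = 125 - 329 = -204)
767*(d - 372) = 767*(-204 - 372) = 767*(-576) = -441792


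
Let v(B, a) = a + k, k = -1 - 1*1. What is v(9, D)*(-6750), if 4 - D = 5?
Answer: 20250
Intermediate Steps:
D = -1 (D = 4 - 1*5 = 4 - 5 = -1)
k = -2 (k = -1 - 1 = -2)
v(B, a) = -2 + a (v(B, a) = a - 2 = -2 + a)
v(9, D)*(-6750) = (-2 - 1)*(-6750) = -3*(-6750) = 20250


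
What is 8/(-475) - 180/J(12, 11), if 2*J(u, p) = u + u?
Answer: -7133/475 ≈ -15.017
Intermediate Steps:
J(u, p) = u (J(u, p) = (u + u)/2 = (2*u)/2 = u)
8/(-475) - 180/J(12, 11) = 8/(-475) - 180/12 = 8*(-1/475) - 180*1/12 = -8/475 - 15 = -7133/475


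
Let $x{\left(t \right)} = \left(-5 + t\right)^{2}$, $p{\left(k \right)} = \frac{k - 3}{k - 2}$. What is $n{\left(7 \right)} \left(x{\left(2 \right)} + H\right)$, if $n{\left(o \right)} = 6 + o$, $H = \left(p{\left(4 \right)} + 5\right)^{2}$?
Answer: $\frac{2041}{4} \approx 510.25$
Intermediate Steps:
$p{\left(k \right)} = \frac{-3 + k}{-2 + k}$
$H = \frac{121}{4}$ ($H = \left(\frac{-3 + 4}{-2 + 4} + 5\right)^{2} = \left(\frac{1}{2} \cdot 1 + 5\right)^{2} = \left(\frac{1}{2} + 5\right)^{2} = \left(\frac{11}{2}\right)^{2} = \frac{121}{4} \approx 30.25$)
$n{\left(7 \right)} \left(x{\left(2 \right)} + H\right) = \left(6 + 7\right) \left(\left(-5 + 2\right)^{2} + \frac{121}{4}\right) = 13 \left(\left(-3\right)^{2} + \frac{121}{4}\right) = 13 \left(9 + \frac{121}{4}\right) = 13 \cdot \frac{157}{4} = \frac{2041}{4}$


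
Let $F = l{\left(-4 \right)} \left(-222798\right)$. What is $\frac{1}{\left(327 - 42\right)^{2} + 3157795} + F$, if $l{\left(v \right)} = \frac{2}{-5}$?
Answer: $\frac{57731774237}{647804} \approx 89119.0$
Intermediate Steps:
$l{\left(v \right)} = - \frac{2}{5}$ ($l{\left(v \right)} = 2 \left(- \frac{1}{5}\right) = - \frac{2}{5}$)
$F = \frac{445596}{5}$ ($F = \left(- \frac{2}{5}\right) \left(-222798\right) = \frac{445596}{5} \approx 89119.0$)
$\frac{1}{\left(327 - 42\right)^{2} + 3157795} + F = \frac{1}{\left(327 - 42\right)^{2} + 3157795} + \frac{445596}{5} = \frac{1}{285^{2} + 3157795} + \frac{445596}{5} = \frac{1}{81225 + 3157795} + \frac{445596}{5} = \frac{1}{3239020} + \frac{445596}{5} = \frac{57731774237}{647804}$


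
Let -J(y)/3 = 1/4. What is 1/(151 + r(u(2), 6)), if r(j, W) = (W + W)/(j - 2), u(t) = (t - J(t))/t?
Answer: 5/659 ≈ 0.0075873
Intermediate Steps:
J(y) = -3/4
u(t) = (3/4 + t)/t (u(t) = (t - 1*(-3/4))/t = (t + 3/4)/t = (3/4 + t)/t)
r(j, W) = 2*W/(-2 + j) (r(j, W) = (2*W)/(-2 + j) = 2*W/(-2 + j))
1/(151 + r(u(2), 6)) = 1/(151 + 2*6/(-2 + (3/4 + 2)/2)) = 1/(151 + 2*6/(-2 + (1/2)*(11/4))) = 1/(151 + 2*6/(-2 + 11/8)) = 1/(151 + 2*6/(-5/8)) = 1/(151 + 2*6*(-8/5)) = 1/(151 - 96/5) = 1/(659/5) = 5/659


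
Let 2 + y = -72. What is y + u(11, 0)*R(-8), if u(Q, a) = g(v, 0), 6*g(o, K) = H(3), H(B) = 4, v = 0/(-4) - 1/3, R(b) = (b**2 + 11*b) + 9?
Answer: -84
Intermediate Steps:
R(b) = 9 + b**2 + 11*b
v = -1/3 (v = 0*(-1/4) - 1*1/3 = 0 - 1/3 = -1/3 ≈ -0.33333)
g(o, K) = 2/3 (g(o, K) = (1/6)*4 = 2/3)
u(Q, a) = 2/3
y = -74 (y = -2 - 72 = -74)
y + u(11, 0)*R(-8) = -74 + 2*(9 + (-8)**2 + 11*(-8))/3 = -74 + 2*(9 + 64 - 88)/3 = -74 + (2/3)*(-15) = -74 - 10 = -84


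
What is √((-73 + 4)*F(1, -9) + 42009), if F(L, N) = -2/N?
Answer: √377943/3 ≈ 204.92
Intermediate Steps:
√((-73 + 4)*F(1, -9) + 42009) = √((-73 + 4)*(-2/(-9)) + 42009) = √(-(-138)*(-1)/9 + 42009) = √(-69*2/9 + 42009) = √(-46/3 + 42009) = √(125981/3) = √377943/3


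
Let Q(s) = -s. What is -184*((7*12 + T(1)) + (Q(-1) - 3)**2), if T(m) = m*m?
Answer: -16376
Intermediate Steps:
T(m) = m**2
-184*((7*12 + T(1)) + (Q(-1) - 3)**2) = -184*((7*12 + 1**2) + (-1*(-1) - 3)**2) = -184*((84 + 1) + (1 - 3)**2) = -184*(85 + (-2)**2) = -184*(85 + 4) = -184*89 = -16376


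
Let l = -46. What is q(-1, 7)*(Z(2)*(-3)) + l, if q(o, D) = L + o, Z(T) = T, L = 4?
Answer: -64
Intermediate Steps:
q(o, D) = 4 + o
q(-1, 7)*(Z(2)*(-3)) + l = (4 - 1)*(2*(-3)) - 46 = 3*(-6) - 46 = -18 - 46 = -64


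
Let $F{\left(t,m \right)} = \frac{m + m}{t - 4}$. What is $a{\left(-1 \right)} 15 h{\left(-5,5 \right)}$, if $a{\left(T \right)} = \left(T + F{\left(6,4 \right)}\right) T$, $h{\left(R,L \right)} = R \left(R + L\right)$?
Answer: $0$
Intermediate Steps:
$F{\left(t,m \right)} = \frac{2 m}{-4 + t}$
$h{\left(R,L \right)} = R \left(L + R\right)$
$a{\left(T \right)} = T \left(4 + T\right)$ ($a{\left(T \right)} = \left(T + 2 \cdot 4 \frac{1}{-4 + 6}\right) T = \left(T + 2 \cdot 4 \cdot \frac{1}{2}\right) T = \left(T + 4\right) T = \left(4 + T\right) T = T \left(4 + T\right)$)
$a{\left(-1 \right)} 15 h{\left(-5,5 \right)} = - (4 - 1) 15 \left(- 5 \left(5 - 5\right)\right) = \left(-1\right) 3 \cdot 15 \left(\left(-5\right) 0\right) = \left(-3\right) 15 \cdot 0 = \left(-45\right) 0 = 0$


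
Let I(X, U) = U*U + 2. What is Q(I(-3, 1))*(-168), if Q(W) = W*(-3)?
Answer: 1512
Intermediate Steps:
I(X, U) = 2 + U² (I(X, U) = U² + 2 = 2 + U²)
Q(W) = -3*W
Q(I(-3, 1))*(-168) = -3*(2 + 1²)*(-168) = -3*(2 + 1)*(-168) = -3*3*(-168) = -9*(-168) = 1512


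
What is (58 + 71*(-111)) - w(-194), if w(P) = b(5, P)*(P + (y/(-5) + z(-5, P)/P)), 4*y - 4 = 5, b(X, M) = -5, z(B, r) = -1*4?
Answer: -3412517/388 ≈ -8795.1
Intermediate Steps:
z(B, r) = -4
y = 9/4 (y = 1 + (¼)*5 = 1 + 5/4 = 9/4 ≈ 2.2500)
w(P) = 9/4 - 5*P + 20/P (w(P) = -5*(P + ((9/4)/(-5) - 4/P)) = -5*(P + ((9/4)*(-⅕) - 4/P)) = -5*(P + (-9/20 - 4/P)) = -5*(-9/20 + P - 4/P) = 9/4 - 5*P + 20/P)
(58 + 71*(-111)) - w(-194) = (58 + 71*(-111)) - (9/4 - 5*(-194) + 20/(-194)) = (58 - 7881) - (9/4 + 970 + 20*(-1/194)) = -7823 - (9/4 + 970 - 10/97) = -7823 - 1*377193/388 = -7823 - 377193/388 = -3412517/388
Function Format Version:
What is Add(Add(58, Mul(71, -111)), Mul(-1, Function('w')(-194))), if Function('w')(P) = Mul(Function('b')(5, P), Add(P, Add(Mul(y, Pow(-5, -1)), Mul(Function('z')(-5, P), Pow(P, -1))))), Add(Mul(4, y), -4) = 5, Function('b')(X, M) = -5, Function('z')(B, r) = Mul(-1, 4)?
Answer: Rational(-3412517, 388) ≈ -8795.1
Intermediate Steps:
Function('z')(B, r) = -4
y = Rational(9, 4) (y = Add(1, Mul(Rational(1, 4), 5)) = Add(1, Rational(5, 4)) = Rational(9, 4) ≈ 2.2500)
Function('w')(P) = Add(Rational(9, 4), Mul(-5, P), Mul(20, Pow(P, -1))) (Function('w')(P) = Mul(-5, Add(P, Add(Mul(Rational(9, 4), Pow(-5, -1)), Mul(-4, Pow(P, -1))))) = Mul(-5, Add(P, Add(Mul(Rational(9, 4), Rational(-1, 5)), Mul(-4, Pow(P, -1))))) = Mul(-5, Add(P, Add(Rational(-9, 20), Mul(-4, Pow(P, -1))))) = Mul(-5, Add(Rational(-9, 20), P, Mul(-4, Pow(P, -1)))) = Add(Rational(9, 4), Mul(-5, P), Mul(20, Pow(P, -1))))
Add(Add(58, Mul(71, -111)), Mul(-1, Function('w')(-194))) = Add(Add(58, Mul(71, -111)), Mul(-1, Add(Rational(9, 4), Mul(-5, -194), Mul(20, Pow(-194, -1))))) = Add(Add(58, -7881), Mul(-1, Add(Rational(9, 4), 970, Mul(20, Rational(-1, 194))))) = Add(-7823, Mul(-1, Add(Rational(9, 4), 970, Rational(-10, 97)))) = Add(-7823, Mul(-1, Rational(377193, 388))) = Add(-7823, Rational(-377193, 388)) = Rational(-3412517, 388)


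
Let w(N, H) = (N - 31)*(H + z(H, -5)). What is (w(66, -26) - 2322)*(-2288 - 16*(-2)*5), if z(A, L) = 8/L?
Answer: 6996864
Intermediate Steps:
w(N, H) = (-31 + N)*(-8/5 + H) (w(N, H) = (N - 31)*(H + 8/(-5)) = (-31 + N)*(H + 8*(-1/5)) = (-31 + N)*(H - 8/5) = (-31 + N)*(-8/5 + H))
(w(66, -26) - 2322)*(-2288 - 16*(-2)*5) = ((248/5 - 31*(-26) - 8/5*66 - 26*66) - 2322)*(-2288 - 16*(-2)*5) = ((248/5 + 806 - 528/5 - 1716) - 2322)*(-2288 + 32*5) = (-966 - 2322)*(-2288 + 160) = -3288*(-2128) = 6996864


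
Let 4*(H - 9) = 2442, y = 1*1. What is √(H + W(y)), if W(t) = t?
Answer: √2482/2 ≈ 24.910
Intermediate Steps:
y = 1
H = 1239/2 (H = 9 + (¼)*2442 = 9 + 1221/2 = 1239/2 ≈ 619.50)
√(H + W(y)) = √(1239/2 + 1) = √(1241/2) = √2482/2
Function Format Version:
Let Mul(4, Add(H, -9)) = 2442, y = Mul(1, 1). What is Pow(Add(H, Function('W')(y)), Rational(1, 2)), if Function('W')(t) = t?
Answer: Mul(Rational(1, 2), Pow(2482, Rational(1, 2))) ≈ 24.910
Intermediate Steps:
y = 1
H = Rational(1239, 2) (H = Add(9, Mul(Rational(1, 4), 2442)) = Add(9, Rational(1221, 2)) = Rational(1239, 2) ≈ 619.50)
Pow(Add(H, Function('W')(y)), Rational(1, 2)) = Pow(Add(Rational(1239, 2), 1), Rational(1, 2)) = Pow(Rational(1241, 2), Rational(1, 2)) = Mul(Rational(1, 2), Pow(2482, Rational(1, 2)))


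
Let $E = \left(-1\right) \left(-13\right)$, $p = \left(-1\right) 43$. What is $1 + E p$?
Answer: $-558$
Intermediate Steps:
$p = -43$
$E = 13$
$1 + E p = 1 + 13 \left(-43\right) = 1 - 559 = -558$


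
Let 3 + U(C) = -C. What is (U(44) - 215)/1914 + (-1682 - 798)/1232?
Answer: -14402/6699 ≈ -2.1499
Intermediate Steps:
U(C) = -3 - C
(U(44) - 215)/1914 + (-1682 - 798)/1232 = ((-3 - 1*44) - 215)/1914 + (-1682 - 798)/1232 = ((-3 - 44) - 215)*(1/1914) - 2480*1/1232 = (-47 - 215)*(1/1914) - 155/77 = -262*1/1914 - 155/77 = -131/957 - 155/77 = -14402/6699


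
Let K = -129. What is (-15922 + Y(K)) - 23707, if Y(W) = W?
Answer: -39758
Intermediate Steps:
(-15922 + Y(K)) - 23707 = (-15922 - 129) - 23707 = -16051 - 23707 = -39758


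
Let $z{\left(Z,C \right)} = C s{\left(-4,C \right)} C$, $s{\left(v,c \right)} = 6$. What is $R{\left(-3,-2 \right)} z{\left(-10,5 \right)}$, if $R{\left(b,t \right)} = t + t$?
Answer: $-600$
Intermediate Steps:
$R{\left(b,t \right)} = 2 t$
$z{\left(Z,C \right)} = 6 C^{2}$ ($z{\left(Z,C \right)} = C 6 C = 6 C C = 6 C^{2}$)
$R{\left(-3,-2 \right)} z{\left(-10,5 \right)} = 2 \left(-2\right) 6 \cdot 5^{2} = - 4 \cdot 6 \cdot 25 = \left(-4\right) 150 = -600$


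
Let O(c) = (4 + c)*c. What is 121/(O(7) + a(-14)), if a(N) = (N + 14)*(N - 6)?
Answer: 11/7 ≈ 1.5714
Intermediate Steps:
a(N) = (-6 + N)*(14 + N) (a(N) = (14 + N)*(-6 + N) = (-6 + N)*(14 + N))
O(c) = c*(4 + c)
121/(O(7) + a(-14)) = 121/(7*(4 + 7) + (-84 + (-14)² + 8*(-14))) = 121/(7*11 + (-84 + 196 - 112)) = 121/(77 + 0) = 121/77 = (1/77)*121 = 11/7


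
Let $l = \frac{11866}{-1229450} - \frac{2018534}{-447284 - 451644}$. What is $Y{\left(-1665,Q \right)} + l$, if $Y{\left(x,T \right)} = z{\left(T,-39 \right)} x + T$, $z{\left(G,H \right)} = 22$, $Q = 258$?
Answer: $- \frac{10048847905166137}{276296757400} \approx -36370.0$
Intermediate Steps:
$l = \frac{617754986663}{276296757400}$ ($l = 11866 \left(- \frac{1}{1229450}\right) - \frac{2018534}{-898928} = - \frac{5933}{614725} - - \frac{1009267}{449464} = - \frac{5933}{614725} + \frac{1009267}{449464} = \frac{617754986663}{276296757400} \approx 2.2358$)
$Y{\left(x,T \right)} = T + 22 x$ ($Y{\left(x,T \right)} = 22 x + T = T + 22 x$)
$Y{\left(-1665,Q \right)} + l = \left(258 + 22 \left(-1665\right)\right) + \frac{617754986663}{276296757400} = \left(258 - 36630\right) + \frac{617754986663}{276296757400} = -36372 + \frac{617754986663}{276296757400} = - \frac{10048847905166137}{276296757400}$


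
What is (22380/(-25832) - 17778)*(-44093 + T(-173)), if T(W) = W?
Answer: 2541220735227/3229 ≈ 7.8700e+8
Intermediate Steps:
(22380/(-25832) - 17778)*(-44093 + T(-173)) = (22380/(-25832) - 17778)*(-44093 - 173) = (22380*(-1/25832) - 17778)*(-44266) = (-5595/6458 - 17778)*(-44266) = -114815919/6458*(-44266) = 2541220735227/3229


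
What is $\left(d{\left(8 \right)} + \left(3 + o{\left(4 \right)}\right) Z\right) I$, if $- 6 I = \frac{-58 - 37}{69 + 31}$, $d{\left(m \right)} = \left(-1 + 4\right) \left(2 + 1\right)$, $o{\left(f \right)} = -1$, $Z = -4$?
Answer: $\frac{19}{120} \approx 0.15833$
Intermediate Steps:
$d{\left(m \right)} = 9$ ($d{\left(m \right)} = 3 \cdot 3 = 9$)
$I = \frac{19}{120}$ ($I = - \frac{\left(-58 - 37\right) \frac{1}{69 + 31}}{6} = - \frac{\left(-95\right) \frac{1}{100}}{6} = \left(- \frac{1}{6}\right) \left(- \frac{19}{20}\right) = \frac{19}{120} \approx 0.15833$)
$\left(d{\left(8 \right)} + \left(3 + o{\left(4 \right)}\right) Z\right) I = \left(9 + \left(3 - 1\right) \left(-4\right)\right) \frac{19}{120} = \left(9 + 2 \left(-4\right)\right) \frac{19}{120} = \left(9 - 8\right) \frac{19}{120} = 1 \cdot \frac{19}{120} = \frac{19}{120}$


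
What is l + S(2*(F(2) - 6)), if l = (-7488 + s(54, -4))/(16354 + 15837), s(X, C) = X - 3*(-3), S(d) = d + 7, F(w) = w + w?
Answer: 89148/32191 ≈ 2.7693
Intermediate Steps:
F(w) = 2*w
S(d) = 7 + d
s(X, C) = 9 + X (s(X, C) = X + 9 = 9 + X)
l = -7425/32191 (l = (-7488 + (9 + 54))/(16354 + 15837) = (-7488 + 63)/32191 = -7425*1/32191 = -7425/32191 ≈ -0.23065)
l + S(2*(F(2) - 6)) = -7425/32191 + (7 + 2*(2*2 - 6)) = -7425/32191 + (7 + 2*(4 - 6)) = -7425/32191 + (7 + 2*(-2)) = -7425/32191 + (7 - 4) = -7425/32191 + 3 = 89148/32191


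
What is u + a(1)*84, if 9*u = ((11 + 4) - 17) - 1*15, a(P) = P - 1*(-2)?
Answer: 2251/9 ≈ 250.11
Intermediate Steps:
a(P) = 2 + P (a(P) = P + 2 = 2 + P)
u = -17/9 (u = (((11 + 4) - 17) - 1*15)/9 = ((15 - 17) - 15)/9 = (-2 - 15)/9 = (⅑)*(-17) = -17/9 ≈ -1.8889)
u + a(1)*84 = -17/9 + (2 + 1)*84 = -17/9 + 3*84 = -17/9 + 252 = 2251/9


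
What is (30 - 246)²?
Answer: 46656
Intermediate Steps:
(30 - 246)² = (-216)² = 46656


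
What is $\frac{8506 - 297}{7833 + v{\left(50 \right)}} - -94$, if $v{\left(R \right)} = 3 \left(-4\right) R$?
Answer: $\frac{688111}{7233} \approx 95.135$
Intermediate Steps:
$v{\left(R \right)} = - 12 R$
$\frac{8506 - 297}{7833 + v{\left(50 \right)}} - -94 = \frac{8506 - 297}{7833 - 600} - -94 = \frac{8209}{7833 - 600} + 94 = \frac{8209}{7233} + 94 = \frac{688111}{7233}$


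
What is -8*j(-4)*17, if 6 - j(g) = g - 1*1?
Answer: -1496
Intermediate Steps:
j(g) = 7 - g (j(g) = 6 - (g - 1*1) = 6 - (g - 1) = 6 - (-1 + g) = 6 + (1 - g) = 7 - g)
-8*j(-4)*17 = -8*(7 - 1*(-4))*17 = -8*(7 + 4)*17 = -8*11*17 = -88*17 = -1496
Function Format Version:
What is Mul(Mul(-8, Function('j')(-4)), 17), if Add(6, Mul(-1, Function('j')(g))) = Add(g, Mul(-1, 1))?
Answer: -1496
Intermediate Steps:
Function('j')(g) = Add(7, Mul(-1, g)) (Function('j')(g) = Add(6, Mul(-1, Add(g, Mul(-1, 1)))) = Add(6, Mul(-1, Add(g, -1))) = Add(6, Mul(-1, Add(-1, g))) = Add(6, Add(1, Mul(-1, g))) = Add(7, Mul(-1, g)))
Mul(Mul(-8, Function('j')(-4)), 17) = Mul(Mul(-8, Add(7, Mul(-1, -4))), 17) = Mul(Mul(-8, Add(7, 4)), 17) = Mul(Mul(-8, 11), 17) = Mul(-88, 17) = -1496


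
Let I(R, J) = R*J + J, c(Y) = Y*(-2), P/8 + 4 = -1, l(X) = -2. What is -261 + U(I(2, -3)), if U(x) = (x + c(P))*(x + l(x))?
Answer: -1042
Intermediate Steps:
P = -40 (P = -32 + 8*(-1) = -32 - 8 = -40)
c(Y) = -2*Y
I(R, J) = J + J*R (I(R, J) = J*R + J = J + J*R)
U(x) = (-2 + x)*(80 + x) (U(x) = (x - 2*(-40))*(x - 2) = (x + 80)*(-2 + x) = (80 + x)*(-2 + x) = (-2 + x)*(80 + x))
-261 + U(I(2, -3)) = -261 + (-160 + (-3*(1 + 2))² + 78*(-3*(1 + 2))) = -261 + (-160 + (-3*3)² + 78*(-3*3)) = -261 + (-160 + (-9)² + 78*(-9)) = -261 + (-160 + 81 - 702) = -261 - 781 = -1042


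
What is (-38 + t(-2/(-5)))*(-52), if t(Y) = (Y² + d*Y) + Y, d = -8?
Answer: 52832/25 ≈ 2113.3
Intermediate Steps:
t(Y) = Y² - 7*Y (t(Y) = (Y² - 8*Y) + Y = Y² - 7*Y)
(-38 + t(-2/(-5)))*(-52) = (-38 + (-2/(-5))*(-7 - 2/(-5)))*(-52) = (-38 + (-2*(-⅕))*(-7 - 2*(-⅕)))*(-52) = (-38 + 2*(-7 + ⅖)/5)*(-52) = (-38 + (⅖)*(-33/5))*(-52) = (-38 - 66/25)*(-52) = -1016/25*(-52) = 52832/25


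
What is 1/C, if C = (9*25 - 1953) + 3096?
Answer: 1/1368 ≈ 0.00073099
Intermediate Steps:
C = 1368 (C = (225 - 1953) + 3096 = -1728 + 3096 = 1368)
1/C = 1/1368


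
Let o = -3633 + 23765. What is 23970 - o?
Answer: 3838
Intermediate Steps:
o = 20132
23970 - o = 23970 - 1*20132 = 23970 - 20132 = 3838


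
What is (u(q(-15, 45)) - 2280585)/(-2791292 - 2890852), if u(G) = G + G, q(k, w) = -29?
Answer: 2280643/5682144 ≈ 0.40137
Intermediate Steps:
u(G) = 2*G
(u(q(-15, 45)) - 2280585)/(-2791292 - 2890852) = (2*(-29) - 2280585)/(-2791292 - 2890852) = (-58 - 2280585)/(-5682144) = -2280643*(-1/5682144) = 2280643/5682144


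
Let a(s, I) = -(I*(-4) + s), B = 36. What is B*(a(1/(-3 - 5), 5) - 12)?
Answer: 585/2 ≈ 292.50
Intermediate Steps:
a(s, I) = -s + 4*I (a(s, I) = -(-4*I + s) = -(s - 4*I) = -s + 4*I)
B*(a(1/(-3 - 5), 5) - 12) = 36*((-1/(-3 - 5) + 4*5) - 12) = 36*((-1/(-8) + 20) - 12) = 36*((-1*(-⅛) + 20) - 12) = 36*((⅛ + 20) - 12) = 36*(161/8 - 12) = 36*(65/8) = 585/2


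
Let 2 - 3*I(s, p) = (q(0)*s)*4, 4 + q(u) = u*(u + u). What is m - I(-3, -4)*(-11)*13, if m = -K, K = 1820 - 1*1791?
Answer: -6665/3 ≈ -2221.7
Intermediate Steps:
q(u) = -4 + 2*u**2 (q(u) = -4 + u*(u + u) = -4 + u*(2*u) = -4 + 2*u**2)
I(s, p) = 2/3 + 16*s/3 (I(s, p) = 2/3 - (-4 + 2*0**2)*s*4/3 = 2/3 - (-4 + 2*0)*s*4/3 = 2/3 - (-4 + 0)*s*4/3 = 2/3 - (-4*s)*4/3 = 2/3 - (-16)*s/3 = 2/3 + 16*s/3)
K = 29 (K = 1820 - 1791 = 29)
m = -29 (m = -1*29 = -29)
m - I(-3, -4)*(-11)*13 = -29 - (2/3 + (16/3)*(-3))*(-11)*13 = -29 - (2/3 - 16)*(-11)*13 = -29 - (-46/3*(-11))*13 = -29 - 506*13/3 = -29 - 1*6578/3 = -29 - 6578/3 = -6665/3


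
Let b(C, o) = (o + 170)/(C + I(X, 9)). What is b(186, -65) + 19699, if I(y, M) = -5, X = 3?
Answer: 3565624/181 ≈ 19700.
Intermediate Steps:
b(C, o) = (170 + o)/(-5 + C) (b(C, o) = (o + 170)/(C - 5) = (170 + o)/(-5 + C))
b(186, -65) + 19699 = (170 - 65)/(-5 + 186) + 19699 = 105/181 + 19699 = 3565624/181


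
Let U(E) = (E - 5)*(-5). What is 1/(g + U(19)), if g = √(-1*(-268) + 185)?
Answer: -70/4447 - √453/4447 ≈ -0.020527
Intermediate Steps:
U(E) = 25 - 5*E (U(E) = (-5 + E)*(-5) = 25 - 5*E)
g = √453 (g = √(268 + 185) = √453 ≈ 21.284)
1/(g + U(19)) = 1/(√453 + (25 - 5*19)) = 1/(√453 + (25 - 95)) = 1/(√453 - 70) = 1/(-70 + √453)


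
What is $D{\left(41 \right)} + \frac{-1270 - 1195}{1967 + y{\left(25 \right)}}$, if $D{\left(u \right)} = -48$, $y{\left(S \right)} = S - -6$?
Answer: $- \frac{98369}{1998} \approx -49.234$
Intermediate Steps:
$y{\left(S \right)} = 6 + S$ ($y{\left(S \right)} = S + 6 = 6 + S$)
$D{\left(41 \right)} + \frac{-1270 - 1195}{1967 + y{\left(25 \right)}} = -48 + \frac{-1270 - 1195}{1967 + \left(6 + 25\right)} = -48 + \frac{-1270 - 1195}{1967 + 31} = -48 - \frac{2465}{1998} = - \frac{98369}{1998}$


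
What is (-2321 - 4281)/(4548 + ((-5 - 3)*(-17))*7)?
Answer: -3301/2750 ≈ -1.2004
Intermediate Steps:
(-2321 - 4281)/(4548 + ((-5 - 3)*(-17))*7) = -6602/(4548 - 8*(-17)*7) = -6602/(4548 + 136*7) = -6602/(4548 + 952) = -6602/5500 = -6602*1/5500 = -3301/2750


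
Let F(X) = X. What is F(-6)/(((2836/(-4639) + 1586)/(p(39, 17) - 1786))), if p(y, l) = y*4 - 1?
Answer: 22698627/3677309 ≈ 6.1726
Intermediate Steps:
p(y, l) = -1 + 4*y (p(y, l) = 4*y - 1 = -1 + 4*y)
F(-6)/(((2836/(-4639) + 1586)/(p(39, 17) - 1786))) = -6*((-1 + 4*39) - 1786)/(2836/(-4639) + 1586) = -6*((-1 + 156) - 1786)/(2836*(-1/4639) + 1586) = -6*(155 - 1786)/(-2836/4639 + 1586) = -6/((7354618/4639)/(-1631)) = -6/((7354618/4639)*(-1/1631)) = -6/(-7354618/7566209) = -6*(-7566209/7354618) = 22698627/3677309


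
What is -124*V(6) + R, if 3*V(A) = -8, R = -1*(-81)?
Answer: 1235/3 ≈ 411.67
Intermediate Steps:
R = 81
V(A) = -8/3 (V(A) = (⅓)*(-8) = -8/3)
-124*V(6) + R = -124*(-8/3) + 81 = 992/3 + 81 = 1235/3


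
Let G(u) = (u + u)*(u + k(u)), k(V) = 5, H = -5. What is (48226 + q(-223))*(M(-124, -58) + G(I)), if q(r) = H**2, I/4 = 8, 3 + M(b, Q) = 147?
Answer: 121206512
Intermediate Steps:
M(b, Q) = 144 (M(b, Q) = -3 + 147 = 144)
I = 32 (I = 4*8 = 32)
G(u) = 2*u*(5 + u) (G(u) = (u + u)*(u + 5) = (2*u)*(5 + u) = 2*u*(5 + u))
q(r) = 25 (q(r) = (-5)**2 = 25)
(48226 + q(-223))*(M(-124, -58) + G(I)) = (48226 + 25)*(144 + 2*32*(5 + 32)) = 48251*(144 + 2*32*37) = 48251*(144 + 2368) = 48251*2512 = 121206512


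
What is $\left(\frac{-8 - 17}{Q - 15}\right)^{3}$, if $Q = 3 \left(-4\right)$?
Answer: $\frac{15625}{19683} \approx 0.79383$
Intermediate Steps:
$Q = -12$
$\left(\frac{-8 - 17}{Q - 15}\right)^{3} = \left(\frac{-8 - 17}{-12 - 15}\right)^{3} = \left(- \frac{25}{-27}\right)^{3} = \left(\left(-25\right) \left(- \frac{1}{27}\right)\right)^{3} = \left(\frac{25}{27}\right)^{3} = \frac{15625}{19683}$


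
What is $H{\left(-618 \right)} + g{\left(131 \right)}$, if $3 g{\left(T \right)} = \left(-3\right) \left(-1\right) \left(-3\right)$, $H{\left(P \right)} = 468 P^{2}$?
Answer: $178740429$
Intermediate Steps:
$g{\left(T \right)} = -3$ ($g{\left(T \right)} = \frac{\left(-3\right) \left(-1\right) \left(-3\right)}{3} = \frac{3 \left(-3\right)}{3} = \frac{1}{3} \left(-9\right) = -3$)
$H{\left(-618 \right)} + g{\left(131 \right)} = 468 \left(-618\right)^{2} - 3 = 468 \cdot 381924 - 3 = 178740432 - 3 = 178740429$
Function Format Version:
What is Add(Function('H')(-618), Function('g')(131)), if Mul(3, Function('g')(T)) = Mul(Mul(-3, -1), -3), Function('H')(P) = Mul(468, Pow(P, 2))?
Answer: 178740429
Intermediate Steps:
Function('g')(T) = -3 (Function('g')(T) = Mul(Rational(1, 3), Mul(Mul(-3, -1), -3)) = Mul(Rational(1, 3), Mul(3, -3)) = Mul(Rational(1, 3), -9) = -3)
Add(Function('H')(-618), Function('g')(131)) = Add(Mul(468, Pow(-618, 2)), -3) = Add(Mul(468, 381924), -3) = Add(178740432, -3) = 178740429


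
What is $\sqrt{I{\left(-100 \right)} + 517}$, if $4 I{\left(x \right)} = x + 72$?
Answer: $\sqrt{510} \approx 22.583$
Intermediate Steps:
$I{\left(x \right)} = 18 + \frac{x}{4}$ ($I{\left(x \right)} = \frac{x + 72}{4} = \frac{72 + x}{4} = 18 + \frac{x}{4}$)
$\sqrt{I{\left(-100 \right)} + 517} = \sqrt{\left(18 + \frac{1}{4} \left(-100\right)\right) + 517} = \sqrt{\left(18 - 25\right) + 517} = \sqrt{-7 + 517} = \sqrt{510}$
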